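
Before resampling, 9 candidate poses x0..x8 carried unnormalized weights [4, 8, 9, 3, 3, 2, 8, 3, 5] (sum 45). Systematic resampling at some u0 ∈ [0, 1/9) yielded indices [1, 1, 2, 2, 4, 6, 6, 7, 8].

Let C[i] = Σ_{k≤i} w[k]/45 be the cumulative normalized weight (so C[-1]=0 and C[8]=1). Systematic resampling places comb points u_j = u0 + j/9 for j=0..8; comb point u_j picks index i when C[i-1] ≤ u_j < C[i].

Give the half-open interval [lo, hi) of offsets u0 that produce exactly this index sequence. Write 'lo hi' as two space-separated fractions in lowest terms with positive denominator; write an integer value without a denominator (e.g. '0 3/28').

C = [4/45, 4/15, 7/15, 8/15, 3/5, 29/45, 37/45, 8/9, 1]
j=0 picked index 1: u0 ∈ [4/45, 4/15)
j=1 picked index 1: u0 ∈ [-1/45, 7/45)
j=2 picked index 2: u0 ∈ [2/45, 11/45)
j=3 picked index 2: u0 ∈ [-1/15, 2/15)
j=4 picked index 4: u0 ∈ [4/45, 7/45)
j=5 picked index 6: u0 ∈ [4/45, 4/15)
j=6 picked index 6: u0 ∈ [-1/45, 7/45)
j=7 picked index 7: u0 ∈ [2/45, 1/9)
j=8 picked index 8: u0 ∈ [0, 1/9)
intersection: [4/45, 1/9)

4/45 1/9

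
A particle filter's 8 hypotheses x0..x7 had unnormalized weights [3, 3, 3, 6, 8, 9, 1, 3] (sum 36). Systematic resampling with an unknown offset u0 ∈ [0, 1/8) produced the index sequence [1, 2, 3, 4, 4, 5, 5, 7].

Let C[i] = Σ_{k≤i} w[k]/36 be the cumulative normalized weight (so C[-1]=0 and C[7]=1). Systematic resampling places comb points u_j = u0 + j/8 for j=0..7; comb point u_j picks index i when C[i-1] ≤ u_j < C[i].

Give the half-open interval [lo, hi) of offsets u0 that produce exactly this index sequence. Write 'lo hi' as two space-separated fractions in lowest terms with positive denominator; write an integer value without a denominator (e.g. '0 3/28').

C = [1/12, 1/6, 1/4, 5/12, 23/36, 8/9, 11/12, 1]
j=0 picked index 1: u0 ∈ [1/12, 1/6)
j=1 picked index 2: u0 ∈ [1/24, 1/8)
j=2 picked index 3: u0 ∈ [0, 1/6)
j=3 picked index 4: u0 ∈ [1/24, 19/72)
j=4 picked index 4: u0 ∈ [-1/12, 5/36)
j=5 picked index 5: u0 ∈ [1/72, 19/72)
j=6 picked index 5: u0 ∈ [-1/9, 5/36)
j=7 picked index 7: u0 ∈ [1/24, 1/8)
intersection: [1/12, 1/8)

1/12 1/8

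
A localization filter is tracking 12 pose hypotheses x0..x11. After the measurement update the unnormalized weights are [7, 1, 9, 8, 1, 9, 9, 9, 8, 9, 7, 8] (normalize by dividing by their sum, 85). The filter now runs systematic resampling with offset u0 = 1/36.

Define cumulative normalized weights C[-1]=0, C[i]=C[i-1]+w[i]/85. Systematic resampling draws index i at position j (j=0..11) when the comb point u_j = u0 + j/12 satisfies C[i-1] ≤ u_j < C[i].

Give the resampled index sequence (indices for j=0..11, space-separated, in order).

0 2 2 3 5 6 7 7 8 9 10 11

C = [7/85, 8/85, 1/5, 5/17, 26/85, 7/17, 44/85, 53/85, 61/85, 14/17, 77/85, 1]
j=0: u_0=1/36 ∈ [0, 7/85) → index 0
j=1: u_1=1/9 ∈ [8/85, 1/5) → index 2
j=2: u_2=7/36 ∈ [8/85, 1/5) → index 2
j=3: u_3=5/18 ∈ [1/5, 5/17) → index 3
j=4: u_4=13/36 ∈ [26/85, 7/17) → index 5
j=5: u_5=4/9 ∈ [7/17, 44/85) → index 6
j=6: u_6=19/36 ∈ [44/85, 53/85) → index 7
j=7: u_7=11/18 ∈ [44/85, 53/85) → index 7
j=8: u_8=25/36 ∈ [53/85, 61/85) → index 8
j=9: u_9=7/9 ∈ [61/85, 14/17) → index 9
j=10: u_10=31/36 ∈ [14/17, 77/85) → index 10
j=11: u_11=17/18 ∈ [77/85, 1) → index 11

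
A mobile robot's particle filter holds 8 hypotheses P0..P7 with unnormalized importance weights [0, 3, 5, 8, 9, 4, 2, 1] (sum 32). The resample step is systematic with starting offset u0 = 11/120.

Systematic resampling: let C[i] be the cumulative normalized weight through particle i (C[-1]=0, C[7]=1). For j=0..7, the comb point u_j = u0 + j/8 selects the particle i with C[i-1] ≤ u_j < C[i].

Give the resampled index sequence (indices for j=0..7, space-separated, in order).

1 2 3 3 4 4 5 6

C = [0, 3/32, 1/4, 1/2, 25/32, 29/32, 31/32, 1]
j=0: u_0=11/120 ∈ [0, 3/32) → index 1
j=1: u_1=13/60 ∈ [3/32, 1/4) → index 2
j=2: u_2=41/120 ∈ [1/4, 1/2) → index 3
j=3: u_3=7/15 ∈ [1/4, 1/2) → index 3
j=4: u_4=71/120 ∈ [1/2, 25/32) → index 4
j=5: u_5=43/60 ∈ [1/2, 25/32) → index 4
j=6: u_6=101/120 ∈ [25/32, 29/32) → index 5
j=7: u_7=29/30 ∈ [29/32, 31/32) → index 6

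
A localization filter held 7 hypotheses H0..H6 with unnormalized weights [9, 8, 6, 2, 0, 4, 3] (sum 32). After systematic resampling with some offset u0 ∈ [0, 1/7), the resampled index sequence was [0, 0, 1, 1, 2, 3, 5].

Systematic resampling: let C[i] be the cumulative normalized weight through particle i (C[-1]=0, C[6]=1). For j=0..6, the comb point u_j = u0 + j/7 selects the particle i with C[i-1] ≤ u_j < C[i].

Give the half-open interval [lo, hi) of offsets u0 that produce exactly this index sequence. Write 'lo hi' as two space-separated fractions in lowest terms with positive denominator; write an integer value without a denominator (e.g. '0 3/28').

1/224 11/224

C = [9/32, 17/32, 23/32, 25/32, 25/32, 29/32, 1]
j=0 picked index 0: u0 ∈ [0, 9/32)
j=1 picked index 0: u0 ∈ [-1/7, 31/224)
j=2 picked index 1: u0 ∈ [-1/224, 55/224)
j=3 picked index 1: u0 ∈ [-33/224, 23/224)
j=4 picked index 2: u0 ∈ [-9/224, 33/224)
j=5 picked index 3: u0 ∈ [1/224, 15/224)
j=6 picked index 5: u0 ∈ [-17/224, 11/224)
intersection: [1/224, 11/224)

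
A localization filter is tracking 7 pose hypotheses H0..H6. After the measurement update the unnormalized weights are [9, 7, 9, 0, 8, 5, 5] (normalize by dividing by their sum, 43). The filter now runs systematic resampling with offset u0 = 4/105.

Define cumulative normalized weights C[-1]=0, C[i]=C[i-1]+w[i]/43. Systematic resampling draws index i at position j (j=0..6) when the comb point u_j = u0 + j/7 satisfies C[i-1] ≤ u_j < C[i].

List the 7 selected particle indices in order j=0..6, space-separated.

C = [9/43, 16/43, 25/43, 25/43, 33/43, 38/43, 1]
j=0: u_0=4/105 ∈ [0, 9/43) → index 0
j=1: u_1=19/105 ∈ [0, 9/43) → index 0
j=2: u_2=34/105 ∈ [9/43, 16/43) → index 1
j=3: u_3=7/15 ∈ [16/43, 25/43) → index 2
j=4: u_4=64/105 ∈ [25/43, 33/43) → index 4
j=5: u_5=79/105 ∈ [25/43, 33/43) → index 4
j=6: u_6=94/105 ∈ [38/43, 1) → index 6

0 0 1 2 4 4 6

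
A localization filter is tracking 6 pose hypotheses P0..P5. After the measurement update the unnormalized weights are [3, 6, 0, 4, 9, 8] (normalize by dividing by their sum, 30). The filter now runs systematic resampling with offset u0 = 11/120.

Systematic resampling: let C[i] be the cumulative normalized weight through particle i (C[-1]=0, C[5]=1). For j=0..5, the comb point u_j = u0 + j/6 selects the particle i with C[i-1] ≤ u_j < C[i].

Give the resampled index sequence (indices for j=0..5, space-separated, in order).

C = [1/10, 3/10, 3/10, 13/30, 11/15, 1]
j=0: u_0=11/120 ∈ [0, 1/10) → index 0
j=1: u_1=31/120 ∈ [1/10, 3/10) → index 1
j=2: u_2=17/40 ∈ [3/10, 13/30) → index 3
j=3: u_3=71/120 ∈ [13/30, 11/15) → index 4
j=4: u_4=91/120 ∈ [11/15, 1) → index 5
j=5: u_5=37/40 ∈ [11/15, 1) → index 5

0 1 3 4 5 5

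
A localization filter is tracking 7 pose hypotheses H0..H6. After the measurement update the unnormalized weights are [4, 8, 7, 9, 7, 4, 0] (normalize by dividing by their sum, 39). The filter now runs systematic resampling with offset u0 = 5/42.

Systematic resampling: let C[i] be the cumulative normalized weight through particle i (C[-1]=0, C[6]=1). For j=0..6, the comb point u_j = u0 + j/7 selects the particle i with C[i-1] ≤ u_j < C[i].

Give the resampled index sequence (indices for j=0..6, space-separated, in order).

1 1 2 3 3 4 5

C = [4/39, 4/13, 19/39, 28/39, 35/39, 1, 1]
j=0: u_0=5/42 ∈ [4/39, 4/13) → index 1
j=1: u_1=11/42 ∈ [4/39, 4/13) → index 1
j=2: u_2=17/42 ∈ [4/13, 19/39) → index 2
j=3: u_3=23/42 ∈ [19/39, 28/39) → index 3
j=4: u_4=29/42 ∈ [19/39, 28/39) → index 3
j=5: u_5=5/6 ∈ [28/39, 35/39) → index 4
j=6: u_6=41/42 ∈ [35/39, 1) → index 5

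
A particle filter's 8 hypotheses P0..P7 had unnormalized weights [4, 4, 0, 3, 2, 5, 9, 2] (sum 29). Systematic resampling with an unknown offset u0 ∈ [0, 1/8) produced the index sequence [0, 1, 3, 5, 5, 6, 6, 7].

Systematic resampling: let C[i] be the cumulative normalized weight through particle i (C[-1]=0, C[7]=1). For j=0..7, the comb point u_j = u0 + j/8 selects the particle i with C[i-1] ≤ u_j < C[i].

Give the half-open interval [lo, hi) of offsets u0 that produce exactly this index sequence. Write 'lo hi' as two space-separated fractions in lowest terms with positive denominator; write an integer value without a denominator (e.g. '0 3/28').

C = [4/29, 8/29, 8/29, 11/29, 13/29, 18/29, 27/29, 1]
j=0 picked index 0: u0 ∈ [0, 4/29)
j=1 picked index 1: u0 ∈ [3/232, 35/232)
j=2 picked index 3: u0 ∈ [3/116, 15/116)
j=3 picked index 5: u0 ∈ [17/232, 57/232)
j=4 picked index 5: u0 ∈ [-3/58, 7/58)
j=5 picked index 6: u0 ∈ [-1/232, 71/232)
j=6 picked index 6: u0 ∈ [-15/116, 21/116)
j=7 picked index 7: u0 ∈ [13/232, 1/8)
intersection: [17/232, 7/58)

17/232 7/58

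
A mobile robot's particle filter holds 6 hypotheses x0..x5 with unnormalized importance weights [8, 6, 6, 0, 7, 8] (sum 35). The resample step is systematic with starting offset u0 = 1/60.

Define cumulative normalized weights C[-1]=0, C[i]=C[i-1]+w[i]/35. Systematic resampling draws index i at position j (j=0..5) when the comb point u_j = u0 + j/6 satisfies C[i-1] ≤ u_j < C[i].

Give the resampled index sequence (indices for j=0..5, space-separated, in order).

0 0 1 2 4 5

C = [8/35, 2/5, 4/7, 4/7, 27/35, 1]
j=0: u_0=1/60 ∈ [0, 8/35) → index 0
j=1: u_1=11/60 ∈ [0, 8/35) → index 0
j=2: u_2=7/20 ∈ [8/35, 2/5) → index 1
j=3: u_3=31/60 ∈ [2/5, 4/7) → index 2
j=4: u_4=41/60 ∈ [4/7, 27/35) → index 4
j=5: u_5=17/20 ∈ [27/35, 1) → index 5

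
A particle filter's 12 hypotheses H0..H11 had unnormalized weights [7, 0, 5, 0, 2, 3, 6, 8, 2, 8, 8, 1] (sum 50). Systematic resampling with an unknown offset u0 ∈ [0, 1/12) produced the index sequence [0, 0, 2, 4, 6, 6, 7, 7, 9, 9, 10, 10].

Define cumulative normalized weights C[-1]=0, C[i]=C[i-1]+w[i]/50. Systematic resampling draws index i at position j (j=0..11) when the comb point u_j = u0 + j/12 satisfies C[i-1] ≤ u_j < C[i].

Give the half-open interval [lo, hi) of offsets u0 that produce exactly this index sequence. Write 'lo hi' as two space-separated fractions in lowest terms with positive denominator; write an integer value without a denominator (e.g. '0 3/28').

C = [7/50, 7/50, 6/25, 6/25, 7/25, 17/50, 23/50, 31/50, 33/50, 41/50, 49/50, 1]
j=0 picked index 0: u0 ∈ [0, 7/50)
j=1 picked index 0: u0 ∈ [-1/12, 17/300)
j=2 picked index 2: u0 ∈ [-2/75, 11/150)
j=3 picked index 4: u0 ∈ [-1/100, 3/100)
j=4 picked index 6: u0 ∈ [1/150, 19/150)
j=5 picked index 6: u0 ∈ [-23/300, 13/300)
j=6 picked index 7: u0 ∈ [-1/25, 3/25)
j=7 picked index 7: u0 ∈ [-37/300, 11/300)
j=8 picked index 9: u0 ∈ [-1/150, 23/150)
j=9 picked index 9: u0 ∈ [-9/100, 7/100)
j=10 picked index 10: u0 ∈ [-1/75, 11/75)
j=11 picked index 10: u0 ∈ [-29/300, 19/300)
intersection: [1/150, 3/100)

1/150 3/100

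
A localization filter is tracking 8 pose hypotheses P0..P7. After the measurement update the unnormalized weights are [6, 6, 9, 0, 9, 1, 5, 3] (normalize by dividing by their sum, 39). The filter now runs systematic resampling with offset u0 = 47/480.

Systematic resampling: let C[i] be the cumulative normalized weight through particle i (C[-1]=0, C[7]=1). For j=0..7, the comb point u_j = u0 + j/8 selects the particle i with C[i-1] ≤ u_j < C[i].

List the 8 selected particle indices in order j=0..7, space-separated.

0 1 2 2 4 4 6 7

C = [2/13, 4/13, 7/13, 7/13, 10/13, 31/39, 12/13, 1]
j=0: u_0=47/480 ∈ [0, 2/13) → index 0
j=1: u_1=107/480 ∈ [2/13, 4/13) → index 1
j=2: u_2=167/480 ∈ [4/13, 7/13) → index 2
j=3: u_3=227/480 ∈ [4/13, 7/13) → index 2
j=4: u_4=287/480 ∈ [7/13, 10/13) → index 4
j=5: u_5=347/480 ∈ [7/13, 10/13) → index 4
j=6: u_6=407/480 ∈ [31/39, 12/13) → index 6
j=7: u_7=467/480 ∈ [12/13, 1) → index 7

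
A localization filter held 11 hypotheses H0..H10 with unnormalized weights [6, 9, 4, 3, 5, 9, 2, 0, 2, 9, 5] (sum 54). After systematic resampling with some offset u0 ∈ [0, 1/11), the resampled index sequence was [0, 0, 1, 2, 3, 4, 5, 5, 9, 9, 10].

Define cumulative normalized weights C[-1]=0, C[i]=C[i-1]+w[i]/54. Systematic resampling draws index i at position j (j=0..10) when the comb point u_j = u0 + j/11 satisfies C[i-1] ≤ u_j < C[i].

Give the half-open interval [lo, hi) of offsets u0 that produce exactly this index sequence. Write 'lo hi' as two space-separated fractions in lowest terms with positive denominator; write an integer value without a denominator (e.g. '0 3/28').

4/297 2/99

C = [1/9, 5/18, 19/54, 11/27, 1/2, 2/3, 19/27, 19/27, 20/27, 49/54, 1]
j=0 picked index 0: u0 ∈ [0, 1/9)
j=1 picked index 0: u0 ∈ [-1/11, 2/99)
j=2 picked index 1: u0 ∈ [-7/99, 19/198)
j=3 picked index 2: u0 ∈ [1/198, 47/594)
j=4 picked index 3: u0 ∈ [-7/594, 13/297)
j=5 picked index 4: u0 ∈ [-14/297, 1/22)
j=6 picked index 5: u0 ∈ [-1/22, 4/33)
j=7 picked index 5: u0 ∈ [-3/22, 1/33)
j=8 picked index 9: u0 ∈ [4/297, 107/594)
j=9 picked index 9: u0 ∈ [-23/297, 53/594)
j=10 picked index 10: u0 ∈ [-1/594, 1/11)
intersection: [4/297, 2/99)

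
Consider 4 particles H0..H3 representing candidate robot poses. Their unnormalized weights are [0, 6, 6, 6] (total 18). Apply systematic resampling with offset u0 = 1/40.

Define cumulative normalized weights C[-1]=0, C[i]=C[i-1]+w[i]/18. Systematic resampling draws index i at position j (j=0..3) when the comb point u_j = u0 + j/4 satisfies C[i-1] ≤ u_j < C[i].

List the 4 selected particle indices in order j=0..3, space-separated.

C = [0, 1/3, 2/3, 1]
j=0: u_0=1/40 ∈ [0, 1/3) → index 1
j=1: u_1=11/40 ∈ [0, 1/3) → index 1
j=2: u_2=21/40 ∈ [1/3, 2/3) → index 2
j=3: u_3=31/40 ∈ [2/3, 1) → index 3

1 1 2 3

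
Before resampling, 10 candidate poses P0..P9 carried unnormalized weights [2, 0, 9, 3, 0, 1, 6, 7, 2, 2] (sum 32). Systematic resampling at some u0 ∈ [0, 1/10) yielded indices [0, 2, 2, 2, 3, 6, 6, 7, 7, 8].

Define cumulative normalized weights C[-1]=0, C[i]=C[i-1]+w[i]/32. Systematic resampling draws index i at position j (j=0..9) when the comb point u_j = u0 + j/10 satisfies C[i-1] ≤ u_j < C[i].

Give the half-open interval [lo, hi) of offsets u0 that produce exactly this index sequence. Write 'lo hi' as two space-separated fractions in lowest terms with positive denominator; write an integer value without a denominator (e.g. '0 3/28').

C = [1/16, 1/16, 11/32, 7/16, 7/16, 15/32, 21/32, 7/8, 15/16, 1]
j=0 picked index 0: u0 ∈ [0, 1/16)
j=1 picked index 2: u0 ∈ [-3/80, 39/160)
j=2 picked index 2: u0 ∈ [-11/80, 23/160)
j=3 picked index 2: u0 ∈ [-19/80, 7/160)
j=4 picked index 3: u0 ∈ [-9/160, 3/80)
j=5 picked index 6: u0 ∈ [-1/32, 5/32)
j=6 picked index 6: u0 ∈ [-21/160, 9/160)
j=7 picked index 7: u0 ∈ [-7/160, 7/40)
j=8 picked index 7: u0 ∈ [-23/160, 3/40)
j=9 picked index 8: u0 ∈ [-1/40, 3/80)
intersection: [0, 3/80)

0 3/80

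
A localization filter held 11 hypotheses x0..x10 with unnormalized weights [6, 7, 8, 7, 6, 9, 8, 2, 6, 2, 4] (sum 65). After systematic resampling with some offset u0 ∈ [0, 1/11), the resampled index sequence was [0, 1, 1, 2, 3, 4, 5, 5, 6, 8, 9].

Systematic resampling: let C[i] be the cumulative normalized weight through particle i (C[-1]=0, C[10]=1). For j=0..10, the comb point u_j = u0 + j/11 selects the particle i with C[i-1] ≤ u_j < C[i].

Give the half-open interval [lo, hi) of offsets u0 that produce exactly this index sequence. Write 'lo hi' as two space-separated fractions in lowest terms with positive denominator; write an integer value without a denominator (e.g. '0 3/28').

1/715 1/55

C = [6/65, 1/5, 21/65, 28/65, 34/65, 43/65, 51/65, 53/65, 59/65, 61/65, 1]
j=0 picked index 0: u0 ∈ [0, 6/65)
j=1 picked index 1: u0 ∈ [1/715, 6/55)
j=2 picked index 1: u0 ∈ [-64/715, 1/55)
j=3 picked index 2: u0 ∈ [-4/55, 36/715)
j=4 picked index 3: u0 ∈ [-29/715, 48/715)
j=5 picked index 4: u0 ∈ [-17/715, 49/715)
j=6 picked index 5: u0 ∈ [-16/715, 83/715)
j=7 picked index 5: u0 ∈ [-81/715, 18/715)
j=8 picked index 6: u0 ∈ [-47/715, 41/715)
j=9 picked index 8: u0 ∈ [-2/715, 64/715)
j=10 picked index 9: u0 ∈ [-1/715, 21/715)
intersection: [1/715, 1/55)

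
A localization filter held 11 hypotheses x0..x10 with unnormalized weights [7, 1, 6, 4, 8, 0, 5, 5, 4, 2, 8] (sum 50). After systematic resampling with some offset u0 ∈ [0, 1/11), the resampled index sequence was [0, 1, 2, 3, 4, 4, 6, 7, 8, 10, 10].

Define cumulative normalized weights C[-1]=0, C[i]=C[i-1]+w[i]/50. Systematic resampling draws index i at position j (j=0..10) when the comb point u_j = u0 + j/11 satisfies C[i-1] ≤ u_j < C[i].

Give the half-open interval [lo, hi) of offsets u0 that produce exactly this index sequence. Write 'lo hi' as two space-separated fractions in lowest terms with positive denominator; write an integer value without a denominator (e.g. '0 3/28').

27/550 18/275

C = [7/50, 4/25, 7/25, 9/25, 13/25, 13/25, 31/50, 18/25, 4/5, 21/25, 1]
j=0 picked index 0: u0 ∈ [0, 7/50)
j=1 picked index 1: u0 ∈ [27/550, 19/275)
j=2 picked index 2: u0 ∈ [-6/275, 27/275)
j=3 picked index 3: u0 ∈ [2/275, 24/275)
j=4 picked index 4: u0 ∈ [-1/275, 43/275)
j=5 picked index 4: u0 ∈ [-26/275, 18/275)
j=6 picked index 6: u0 ∈ [-7/275, 41/550)
j=7 picked index 7: u0 ∈ [-9/550, 23/275)
j=8 picked index 8: u0 ∈ [-2/275, 4/55)
j=9 picked index 10: u0 ∈ [6/275, 2/11)
j=10 picked index 10: u0 ∈ [-19/275, 1/11)
intersection: [27/550, 18/275)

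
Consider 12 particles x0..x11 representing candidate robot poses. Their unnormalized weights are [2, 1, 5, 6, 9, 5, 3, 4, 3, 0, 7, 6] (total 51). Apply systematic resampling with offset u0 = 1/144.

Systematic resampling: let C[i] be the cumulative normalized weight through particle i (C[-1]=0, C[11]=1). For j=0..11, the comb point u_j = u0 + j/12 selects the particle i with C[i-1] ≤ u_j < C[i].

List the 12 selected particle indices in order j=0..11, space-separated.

C = [2/51, 1/17, 8/51, 14/51, 23/51, 28/51, 31/51, 35/51, 38/51, 38/51, 15/17, 1]
j=0: u_0=1/144 ∈ [0, 2/51) → index 0
j=1: u_1=13/144 ∈ [1/17, 8/51) → index 2
j=2: u_2=25/144 ∈ [8/51, 14/51) → index 3
j=3: u_3=37/144 ∈ [8/51, 14/51) → index 3
j=4: u_4=49/144 ∈ [14/51, 23/51) → index 4
j=5: u_5=61/144 ∈ [14/51, 23/51) → index 4
j=6: u_6=73/144 ∈ [23/51, 28/51) → index 5
j=7: u_7=85/144 ∈ [28/51, 31/51) → index 6
j=8: u_8=97/144 ∈ [31/51, 35/51) → index 7
j=9: u_9=109/144 ∈ [38/51, 15/17) → index 10
j=10: u_10=121/144 ∈ [38/51, 15/17) → index 10
j=11: u_11=133/144 ∈ [15/17, 1) → index 11

0 2 3 3 4 4 5 6 7 10 10 11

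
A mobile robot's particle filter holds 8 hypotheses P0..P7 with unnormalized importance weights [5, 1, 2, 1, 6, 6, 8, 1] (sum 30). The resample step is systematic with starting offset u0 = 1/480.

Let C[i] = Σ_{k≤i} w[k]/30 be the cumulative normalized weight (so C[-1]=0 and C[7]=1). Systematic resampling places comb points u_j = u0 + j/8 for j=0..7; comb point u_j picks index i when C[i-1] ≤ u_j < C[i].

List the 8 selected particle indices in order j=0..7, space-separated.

C = [1/6, 1/5, 4/15, 3/10, 1/2, 7/10, 29/30, 1]
j=0: u_0=1/480 ∈ [0, 1/6) → index 0
j=1: u_1=61/480 ∈ [0, 1/6) → index 0
j=2: u_2=121/480 ∈ [1/5, 4/15) → index 2
j=3: u_3=181/480 ∈ [3/10, 1/2) → index 4
j=4: u_4=241/480 ∈ [1/2, 7/10) → index 5
j=5: u_5=301/480 ∈ [1/2, 7/10) → index 5
j=6: u_6=361/480 ∈ [7/10, 29/30) → index 6
j=7: u_7=421/480 ∈ [7/10, 29/30) → index 6

0 0 2 4 5 5 6 6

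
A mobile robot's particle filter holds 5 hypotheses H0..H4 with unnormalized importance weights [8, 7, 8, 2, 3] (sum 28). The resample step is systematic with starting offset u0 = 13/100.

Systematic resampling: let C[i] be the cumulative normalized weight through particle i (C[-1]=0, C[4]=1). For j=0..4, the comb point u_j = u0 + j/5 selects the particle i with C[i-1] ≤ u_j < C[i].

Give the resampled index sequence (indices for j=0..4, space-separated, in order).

C = [2/7, 15/28, 23/28, 25/28, 1]
j=0: u_0=13/100 ∈ [0, 2/7) → index 0
j=1: u_1=33/100 ∈ [2/7, 15/28) → index 1
j=2: u_2=53/100 ∈ [2/7, 15/28) → index 1
j=3: u_3=73/100 ∈ [15/28, 23/28) → index 2
j=4: u_4=93/100 ∈ [25/28, 1) → index 4

0 1 1 2 4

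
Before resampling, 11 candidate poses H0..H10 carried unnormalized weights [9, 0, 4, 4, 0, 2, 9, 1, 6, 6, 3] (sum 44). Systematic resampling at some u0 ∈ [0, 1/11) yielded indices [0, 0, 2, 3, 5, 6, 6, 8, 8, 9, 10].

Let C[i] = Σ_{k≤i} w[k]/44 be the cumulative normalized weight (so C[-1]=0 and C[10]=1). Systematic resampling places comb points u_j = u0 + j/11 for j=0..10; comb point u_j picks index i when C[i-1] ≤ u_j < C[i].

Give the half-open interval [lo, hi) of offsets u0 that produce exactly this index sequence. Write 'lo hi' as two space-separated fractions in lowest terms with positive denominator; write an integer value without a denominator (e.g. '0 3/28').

C = [9/44, 9/44, 13/44, 17/44, 17/44, 19/44, 7/11, 29/44, 35/44, 41/44, 1]
j=0 picked index 0: u0 ∈ [0, 9/44)
j=1 picked index 0: u0 ∈ [-1/11, 5/44)
j=2 picked index 2: u0 ∈ [1/44, 5/44)
j=3 picked index 3: u0 ∈ [1/44, 5/44)
j=4 picked index 5: u0 ∈ [1/44, 3/44)
j=5 picked index 6: u0 ∈ [-1/44, 2/11)
j=6 picked index 6: u0 ∈ [-5/44, 1/11)
j=7 picked index 8: u0 ∈ [1/44, 7/44)
j=8 picked index 8: u0 ∈ [-3/44, 3/44)
j=9 picked index 9: u0 ∈ [-1/44, 5/44)
j=10 picked index 10: u0 ∈ [1/44, 1/11)
intersection: [1/44, 3/44)

1/44 3/44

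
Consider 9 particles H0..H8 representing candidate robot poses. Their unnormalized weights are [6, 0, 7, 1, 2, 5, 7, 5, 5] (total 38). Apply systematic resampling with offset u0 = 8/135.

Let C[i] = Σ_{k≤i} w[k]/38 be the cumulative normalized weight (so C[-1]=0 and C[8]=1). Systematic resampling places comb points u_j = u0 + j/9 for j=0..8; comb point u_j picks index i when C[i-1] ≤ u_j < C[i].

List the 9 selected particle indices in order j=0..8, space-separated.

0 2 2 4 5 6 6 7 8

C = [3/19, 3/19, 13/38, 7/19, 8/19, 21/38, 14/19, 33/38, 1]
j=0: u_0=8/135 ∈ [0, 3/19) → index 0
j=1: u_1=23/135 ∈ [3/19, 13/38) → index 2
j=2: u_2=38/135 ∈ [3/19, 13/38) → index 2
j=3: u_3=53/135 ∈ [7/19, 8/19) → index 4
j=4: u_4=68/135 ∈ [8/19, 21/38) → index 5
j=5: u_5=83/135 ∈ [21/38, 14/19) → index 6
j=6: u_6=98/135 ∈ [21/38, 14/19) → index 6
j=7: u_7=113/135 ∈ [14/19, 33/38) → index 7
j=8: u_8=128/135 ∈ [33/38, 1) → index 8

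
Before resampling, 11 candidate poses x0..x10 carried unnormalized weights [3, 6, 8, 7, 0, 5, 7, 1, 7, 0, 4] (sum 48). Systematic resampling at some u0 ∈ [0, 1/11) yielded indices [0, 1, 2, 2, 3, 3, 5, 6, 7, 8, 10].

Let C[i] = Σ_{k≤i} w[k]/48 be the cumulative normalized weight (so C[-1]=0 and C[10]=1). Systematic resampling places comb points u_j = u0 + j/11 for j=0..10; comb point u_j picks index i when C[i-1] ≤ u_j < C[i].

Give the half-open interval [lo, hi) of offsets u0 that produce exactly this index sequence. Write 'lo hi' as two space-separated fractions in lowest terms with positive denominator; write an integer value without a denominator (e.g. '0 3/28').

C = [1/16, 3/16, 17/48, 1/2, 1/2, 29/48, 3/4, 37/48, 11/12, 11/12, 1]
j=0 picked index 0: u0 ∈ [0, 1/16)
j=1 picked index 1: u0 ∈ [-5/176, 17/176)
j=2 picked index 2: u0 ∈ [1/176, 91/528)
j=3 picked index 2: u0 ∈ [-15/176, 43/528)
j=4 picked index 3: u0 ∈ [-5/528, 3/22)
j=5 picked index 3: u0 ∈ [-53/528, 1/22)
j=6 picked index 5: u0 ∈ [-1/22, 31/528)
j=7 picked index 6: u0 ∈ [-17/528, 5/44)
j=8 picked index 7: u0 ∈ [1/44, 23/528)
j=9 picked index 8: u0 ∈ [-25/528, 13/132)
j=10 picked index 10: u0 ∈ [1/132, 1/11)
intersection: [1/44, 23/528)

1/44 23/528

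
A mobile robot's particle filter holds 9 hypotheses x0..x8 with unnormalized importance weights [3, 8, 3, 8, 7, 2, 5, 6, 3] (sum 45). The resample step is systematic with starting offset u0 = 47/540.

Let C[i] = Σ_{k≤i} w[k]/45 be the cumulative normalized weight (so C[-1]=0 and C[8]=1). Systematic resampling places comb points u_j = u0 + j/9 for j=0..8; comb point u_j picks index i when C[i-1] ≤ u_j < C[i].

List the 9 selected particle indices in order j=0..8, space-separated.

1 1 2 3 4 4 6 7 8

C = [1/15, 11/45, 14/45, 22/45, 29/45, 31/45, 4/5, 14/15, 1]
j=0: u_0=47/540 ∈ [1/15, 11/45) → index 1
j=1: u_1=107/540 ∈ [1/15, 11/45) → index 1
j=2: u_2=167/540 ∈ [11/45, 14/45) → index 2
j=3: u_3=227/540 ∈ [14/45, 22/45) → index 3
j=4: u_4=287/540 ∈ [22/45, 29/45) → index 4
j=5: u_5=347/540 ∈ [22/45, 29/45) → index 4
j=6: u_6=407/540 ∈ [31/45, 4/5) → index 6
j=7: u_7=467/540 ∈ [4/5, 14/15) → index 7
j=8: u_8=527/540 ∈ [14/15, 1) → index 8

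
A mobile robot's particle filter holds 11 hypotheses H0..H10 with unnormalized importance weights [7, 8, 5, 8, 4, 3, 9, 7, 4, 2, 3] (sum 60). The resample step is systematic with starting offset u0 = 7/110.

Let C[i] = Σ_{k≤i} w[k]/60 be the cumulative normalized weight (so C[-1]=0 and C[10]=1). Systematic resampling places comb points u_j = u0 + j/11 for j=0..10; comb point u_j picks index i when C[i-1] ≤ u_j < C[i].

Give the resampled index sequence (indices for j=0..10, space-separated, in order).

0 1 1 3 3 4 6 6 7 8 10

C = [7/60, 1/4, 1/3, 7/15, 8/15, 7/12, 11/15, 17/20, 11/12, 19/20, 1]
j=0: u_0=7/110 ∈ [0, 7/60) → index 0
j=1: u_1=17/110 ∈ [7/60, 1/4) → index 1
j=2: u_2=27/110 ∈ [7/60, 1/4) → index 1
j=3: u_3=37/110 ∈ [1/3, 7/15) → index 3
j=4: u_4=47/110 ∈ [1/3, 7/15) → index 3
j=5: u_5=57/110 ∈ [7/15, 8/15) → index 4
j=6: u_6=67/110 ∈ [7/12, 11/15) → index 6
j=7: u_7=7/10 ∈ [7/12, 11/15) → index 6
j=8: u_8=87/110 ∈ [11/15, 17/20) → index 7
j=9: u_9=97/110 ∈ [17/20, 11/12) → index 8
j=10: u_10=107/110 ∈ [19/20, 1) → index 10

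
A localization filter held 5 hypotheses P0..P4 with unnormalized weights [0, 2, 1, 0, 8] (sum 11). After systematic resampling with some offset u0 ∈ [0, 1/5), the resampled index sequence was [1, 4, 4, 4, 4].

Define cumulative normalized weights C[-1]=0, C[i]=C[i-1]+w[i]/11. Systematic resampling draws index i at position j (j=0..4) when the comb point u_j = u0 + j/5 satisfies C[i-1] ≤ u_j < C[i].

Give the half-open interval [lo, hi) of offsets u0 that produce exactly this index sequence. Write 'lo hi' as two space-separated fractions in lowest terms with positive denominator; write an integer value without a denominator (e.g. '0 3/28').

4/55 2/11

C = [0, 2/11, 3/11, 3/11, 1]
j=0 picked index 1: u0 ∈ [0, 2/11)
j=1 picked index 4: u0 ∈ [4/55, 4/5)
j=2 picked index 4: u0 ∈ [-7/55, 3/5)
j=3 picked index 4: u0 ∈ [-18/55, 2/5)
j=4 picked index 4: u0 ∈ [-29/55, 1/5)
intersection: [4/55, 2/11)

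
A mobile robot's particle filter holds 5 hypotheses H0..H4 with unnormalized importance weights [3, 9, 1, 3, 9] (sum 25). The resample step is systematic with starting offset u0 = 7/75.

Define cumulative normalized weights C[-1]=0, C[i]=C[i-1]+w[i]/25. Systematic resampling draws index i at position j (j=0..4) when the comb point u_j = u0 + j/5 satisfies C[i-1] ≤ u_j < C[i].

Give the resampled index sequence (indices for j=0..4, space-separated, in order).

0 1 2 4 4

C = [3/25, 12/25, 13/25, 16/25, 1]
j=0: u_0=7/75 ∈ [0, 3/25) → index 0
j=1: u_1=22/75 ∈ [3/25, 12/25) → index 1
j=2: u_2=37/75 ∈ [12/25, 13/25) → index 2
j=3: u_3=52/75 ∈ [16/25, 1) → index 4
j=4: u_4=67/75 ∈ [16/25, 1) → index 4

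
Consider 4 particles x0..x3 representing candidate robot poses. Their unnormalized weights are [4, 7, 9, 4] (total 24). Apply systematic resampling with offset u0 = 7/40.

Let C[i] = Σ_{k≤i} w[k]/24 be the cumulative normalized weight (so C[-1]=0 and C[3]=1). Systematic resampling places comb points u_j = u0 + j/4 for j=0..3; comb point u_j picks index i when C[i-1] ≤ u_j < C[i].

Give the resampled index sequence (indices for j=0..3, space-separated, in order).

C = [1/6, 11/24, 5/6, 1]
j=0: u_0=7/40 ∈ [1/6, 11/24) → index 1
j=1: u_1=17/40 ∈ [1/6, 11/24) → index 1
j=2: u_2=27/40 ∈ [11/24, 5/6) → index 2
j=3: u_3=37/40 ∈ [5/6, 1) → index 3

1 1 2 3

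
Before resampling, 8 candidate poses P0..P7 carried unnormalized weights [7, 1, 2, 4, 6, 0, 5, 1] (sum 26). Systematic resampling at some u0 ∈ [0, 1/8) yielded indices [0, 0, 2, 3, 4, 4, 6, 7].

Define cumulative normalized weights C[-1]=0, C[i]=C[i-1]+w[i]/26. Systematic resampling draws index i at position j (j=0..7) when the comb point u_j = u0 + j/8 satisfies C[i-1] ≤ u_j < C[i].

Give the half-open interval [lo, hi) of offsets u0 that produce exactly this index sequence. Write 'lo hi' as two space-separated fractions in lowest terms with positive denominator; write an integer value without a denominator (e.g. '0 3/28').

9/104 1/8

C = [7/26, 4/13, 5/13, 7/13, 10/13, 10/13, 25/26, 1]
j=0 picked index 0: u0 ∈ [0, 7/26)
j=1 picked index 0: u0 ∈ [-1/8, 15/104)
j=2 picked index 2: u0 ∈ [3/52, 7/52)
j=3 picked index 3: u0 ∈ [1/104, 17/104)
j=4 picked index 4: u0 ∈ [1/26, 7/26)
j=5 picked index 4: u0 ∈ [-9/104, 15/104)
j=6 picked index 6: u0 ∈ [1/52, 11/52)
j=7 picked index 7: u0 ∈ [9/104, 1/8)
intersection: [9/104, 1/8)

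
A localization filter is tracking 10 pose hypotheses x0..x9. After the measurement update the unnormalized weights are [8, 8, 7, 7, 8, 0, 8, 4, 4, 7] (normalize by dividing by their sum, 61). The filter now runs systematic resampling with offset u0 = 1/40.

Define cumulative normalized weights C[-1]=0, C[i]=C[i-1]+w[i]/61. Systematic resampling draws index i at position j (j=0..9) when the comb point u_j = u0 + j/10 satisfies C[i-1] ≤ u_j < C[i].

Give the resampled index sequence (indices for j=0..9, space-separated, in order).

0 0 1 2 3 4 6 6 8 9

C = [8/61, 16/61, 23/61, 30/61, 38/61, 38/61, 46/61, 50/61, 54/61, 1]
j=0: u_0=1/40 ∈ [0, 8/61) → index 0
j=1: u_1=1/8 ∈ [0, 8/61) → index 0
j=2: u_2=9/40 ∈ [8/61, 16/61) → index 1
j=3: u_3=13/40 ∈ [16/61, 23/61) → index 2
j=4: u_4=17/40 ∈ [23/61, 30/61) → index 3
j=5: u_5=21/40 ∈ [30/61, 38/61) → index 4
j=6: u_6=5/8 ∈ [38/61, 46/61) → index 6
j=7: u_7=29/40 ∈ [38/61, 46/61) → index 6
j=8: u_8=33/40 ∈ [50/61, 54/61) → index 8
j=9: u_9=37/40 ∈ [54/61, 1) → index 9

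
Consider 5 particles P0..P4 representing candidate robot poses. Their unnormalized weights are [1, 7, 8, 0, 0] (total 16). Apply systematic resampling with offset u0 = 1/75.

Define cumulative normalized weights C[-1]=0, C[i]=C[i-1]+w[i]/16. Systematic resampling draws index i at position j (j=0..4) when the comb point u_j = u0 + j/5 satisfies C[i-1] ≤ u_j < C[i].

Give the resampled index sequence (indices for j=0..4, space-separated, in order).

0 1 1 2 2

C = [1/16, 1/2, 1, 1, 1]
j=0: u_0=1/75 ∈ [0, 1/16) → index 0
j=1: u_1=16/75 ∈ [1/16, 1/2) → index 1
j=2: u_2=31/75 ∈ [1/16, 1/2) → index 1
j=3: u_3=46/75 ∈ [1/2, 1) → index 2
j=4: u_4=61/75 ∈ [1/2, 1) → index 2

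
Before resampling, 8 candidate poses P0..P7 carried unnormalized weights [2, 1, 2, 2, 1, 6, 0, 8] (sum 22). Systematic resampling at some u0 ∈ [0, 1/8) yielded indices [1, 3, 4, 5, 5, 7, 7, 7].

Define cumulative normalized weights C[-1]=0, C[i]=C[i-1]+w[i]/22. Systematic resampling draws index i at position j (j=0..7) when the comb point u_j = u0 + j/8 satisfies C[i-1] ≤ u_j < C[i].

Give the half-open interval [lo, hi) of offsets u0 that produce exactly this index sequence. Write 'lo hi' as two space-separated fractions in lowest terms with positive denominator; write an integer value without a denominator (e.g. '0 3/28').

9/88 5/44

C = [1/11, 3/22, 5/22, 7/22, 4/11, 7/11, 7/11, 1]
j=0 picked index 1: u0 ∈ [1/11, 3/22)
j=1 picked index 3: u0 ∈ [9/88, 17/88)
j=2 picked index 4: u0 ∈ [3/44, 5/44)
j=3 picked index 5: u0 ∈ [-1/88, 23/88)
j=4 picked index 5: u0 ∈ [-3/22, 3/22)
j=5 picked index 7: u0 ∈ [1/88, 3/8)
j=6 picked index 7: u0 ∈ [-5/44, 1/4)
j=7 picked index 7: u0 ∈ [-21/88, 1/8)
intersection: [9/88, 5/44)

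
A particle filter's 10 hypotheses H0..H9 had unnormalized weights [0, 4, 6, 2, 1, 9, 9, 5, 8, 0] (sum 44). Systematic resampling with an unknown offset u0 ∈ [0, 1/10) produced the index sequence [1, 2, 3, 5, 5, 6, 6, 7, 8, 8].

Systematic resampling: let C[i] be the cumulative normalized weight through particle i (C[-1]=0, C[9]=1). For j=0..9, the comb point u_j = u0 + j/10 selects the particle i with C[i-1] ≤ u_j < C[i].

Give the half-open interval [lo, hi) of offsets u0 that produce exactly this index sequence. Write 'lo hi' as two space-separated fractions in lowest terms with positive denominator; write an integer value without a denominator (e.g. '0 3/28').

C = [0, 1/11, 5/22, 3/11, 13/44, 1/2, 31/44, 9/11, 1, 1]
j=0 picked index 1: u0 ∈ [0, 1/11)
j=1 picked index 2: u0 ∈ [-1/110, 7/55)
j=2 picked index 3: u0 ∈ [3/110, 4/55)
j=3 picked index 5: u0 ∈ [-1/220, 1/5)
j=4 picked index 5: u0 ∈ [-23/220, 1/10)
j=5 picked index 6: u0 ∈ [0, 9/44)
j=6 picked index 6: u0 ∈ [-1/10, 23/220)
j=7 picked index 7: u0 ∈ [1/220, 13/110)
j=8 picked index 8: u0 ∈ [1/55, 1/5)
j=9 picked index 8: u0 ∈ [-9/110, 1/10)
intersection: [3/110, 4/55)

3/110 4/55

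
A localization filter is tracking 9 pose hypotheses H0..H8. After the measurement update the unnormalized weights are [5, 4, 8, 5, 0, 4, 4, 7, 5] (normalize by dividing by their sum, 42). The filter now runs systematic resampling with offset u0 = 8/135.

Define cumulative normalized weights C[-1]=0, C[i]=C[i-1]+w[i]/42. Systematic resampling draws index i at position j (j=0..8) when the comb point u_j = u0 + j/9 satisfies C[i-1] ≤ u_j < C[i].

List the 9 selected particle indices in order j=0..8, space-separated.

0 1 2 2 3 5 7 7 8

C = [5/42, 3/14, 17/42, 11/21, 11/21, 13/21, 5/7, 37/42, 1]
j=0: u_0=8/135 ∈ [0, 5/42) → index 0
j=1: u_1=23/135 ∈ [5/42, 3/14) → index 1
j=2: u_2=38/135 ∈ [3/14, 17/42) → index 2
j=3: u_3=53/135 ∈ [3/14, 17/42) → index 2
j=4: u_4=68/135 ∈ [17/42, 11/21) → index 3
j=5: u_5=83/135 ∈ [11/21, 13/21) → index 5
j=6: u_6=98/135 ∈ [5/7, 37/42) → index 7
j=7: u_7=113/135 ∈ [5/7, 37/42) → index 7
j=8: u_8=128/135 ∈ [37/42, 1) → index 8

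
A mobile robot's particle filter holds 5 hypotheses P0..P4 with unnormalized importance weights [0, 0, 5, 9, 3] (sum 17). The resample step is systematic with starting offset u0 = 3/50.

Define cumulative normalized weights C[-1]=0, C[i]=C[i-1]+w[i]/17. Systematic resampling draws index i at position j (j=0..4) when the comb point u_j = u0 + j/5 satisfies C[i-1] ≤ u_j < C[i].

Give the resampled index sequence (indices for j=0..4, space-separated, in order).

2 2 3 3 4

C = [0, 0, 5/17, 14/17, 1]
j=0: u_0=3/50 ∈ [0, 5/17) → index 2
j=1: u_1=13/50 ∈ [0, 5/17) → index 2
j=2: u_2=23/50 ∈ [5/17, 14/17) → index 3
j=3: u_3=33/50 ∈ [5/17, 14/17) → index 3
j=4: u_4=43/50 ∈ [14/17, 1) → index 4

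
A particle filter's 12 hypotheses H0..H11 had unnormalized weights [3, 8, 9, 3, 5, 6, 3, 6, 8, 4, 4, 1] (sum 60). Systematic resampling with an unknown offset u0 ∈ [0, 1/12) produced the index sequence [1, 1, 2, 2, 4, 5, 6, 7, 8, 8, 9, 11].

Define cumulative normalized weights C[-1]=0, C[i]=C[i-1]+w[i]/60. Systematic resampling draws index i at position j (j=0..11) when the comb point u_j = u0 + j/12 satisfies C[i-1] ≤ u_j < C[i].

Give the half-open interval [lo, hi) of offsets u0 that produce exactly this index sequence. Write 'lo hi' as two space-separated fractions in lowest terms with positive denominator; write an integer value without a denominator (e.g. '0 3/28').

C = [1/20, 11/60, 1/3, 23/60, 7/15, 17/30, 37/60, 43/60, 17/20, 11/12, 59/60, 1]
j=0 picked index 1: u0 ∈ [1/20, 11/60)
j=1 picked index 1: u0 ∈ [-1/30, 1/10)
j=2 picked index 2: u0 ∈ [1/60, 1/6)
j=3 picked index 2: u0 ∈ [-1/15, 1/12)
j=4 picked index 4: u0 ∈ [1/20, 2/15)
j=5 picked index 5: u0 ∈ [1/20, 3/20)
j=6 picked index 6: u0 ∈ [1/15, 7/60)
j=7 picked index 7: u0 ∈ [1/30, 2/15)
j=8 picked index 8: u0 ∈ [1/20, 11/60)
j=9 picked index 8: u0 ∈ [-1/30, 1/10)
j=10 picked index 9: u0 ∈ [1/60, 1/12)
j=11 picked index 11: u0 ∈ [1/15, 1/12)
intersection: [1/15, 1/12)

1/15 1/12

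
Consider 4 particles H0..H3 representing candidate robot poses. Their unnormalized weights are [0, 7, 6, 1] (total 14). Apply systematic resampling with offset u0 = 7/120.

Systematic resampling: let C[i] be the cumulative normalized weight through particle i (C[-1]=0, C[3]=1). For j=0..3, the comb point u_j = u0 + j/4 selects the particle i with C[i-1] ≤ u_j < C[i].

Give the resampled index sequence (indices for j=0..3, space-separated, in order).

1 1 2 2

C = [0, 1/2, 13/14, 1]
j=0: u_0=7/120 ∈ [0, 1/2) → index 1
j=1: u_1=37/120 ∈ [0, 1/2) → index 1
j=2: u_2=67/120 ∈ [1/2, 13/14) → index 2
j=3: u_3=97/120 ∈ [1/2, 13/14) → index 2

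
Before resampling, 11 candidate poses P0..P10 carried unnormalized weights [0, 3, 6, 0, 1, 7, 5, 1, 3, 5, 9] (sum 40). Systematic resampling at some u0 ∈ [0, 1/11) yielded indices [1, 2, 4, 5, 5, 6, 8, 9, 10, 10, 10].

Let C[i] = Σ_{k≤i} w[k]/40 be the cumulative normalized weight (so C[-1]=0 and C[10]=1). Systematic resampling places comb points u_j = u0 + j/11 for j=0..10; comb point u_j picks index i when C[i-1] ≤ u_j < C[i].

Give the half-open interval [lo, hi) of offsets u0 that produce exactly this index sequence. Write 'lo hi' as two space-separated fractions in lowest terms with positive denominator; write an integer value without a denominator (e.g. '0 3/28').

C = [0, 3/40, 9/40, 9/40, 1/4, 17/40, 11/20, 23/40, 13/20, 31/40, 1]
j=0 picked index 1: u0 ∈ [0, 3/40)
j=1 picked index 2: u0 ∈ [-7/440, 59/440)
j=2 picked index 4: u0 ∈ [19/440, 3/44)
j=3 picked index 5: u0 ∈ [-1/44, 67/440)
j=4 picked index 5: u0 ∈ [-5/44, 27/440)
j=5 picked index 6: u0 ∈ [-13/440, 21/220)
j=6 picked index 8: u0 ∈ [13/440, 23/220)
j=7 picked index 9: u0 ∈ [3/220, 61/440)
j=8 picked index 10: u0 ∈ [21/440, 3/11)
j=9 picked index 10: u0 ∈ [-19/440, 2/11)
j=10 picked index 10: u0 ∈ [-59/440, 1/11)
intersection: [21/440, 27/440)

21/440 27/440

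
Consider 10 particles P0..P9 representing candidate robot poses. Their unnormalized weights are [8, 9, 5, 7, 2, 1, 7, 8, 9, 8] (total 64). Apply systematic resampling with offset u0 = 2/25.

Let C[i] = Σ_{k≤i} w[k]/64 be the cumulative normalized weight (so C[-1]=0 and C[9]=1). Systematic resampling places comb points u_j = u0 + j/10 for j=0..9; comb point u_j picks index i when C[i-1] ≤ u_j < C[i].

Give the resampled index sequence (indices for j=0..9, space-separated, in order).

C = [1/8, 17/64, 11/32, 29/64, 31/64, 1/2, 39/64, 47/64, 7/8, 1]
j=0: u_0=2/25 ∈ [0, 1/8) → index 0
j=1: u_1=9/50 ∈ [1/8, 17/64) → index 1
j=2: u_2=7/25 ∈ [17/64, 11/32) → index 2
j=3: u_3=19/50 ∈ [11/32, 29/64) → index 3
j=4: u_4=12/25 ∈ [29/64, 31/64) → index 4
j=5: u_5=29/50 ∈ [1/2, 39/64) → index 6
j=6: u_6=17/25 ∈ [39/64, 47/64) → index 7
j=7: u_7=39/50 ∈ [47/64, 7/8) → index 8
j=8: u_8=22/25 ∈ [7/8, 1) → index 9
j=9: u_9=49/50 ∈ [7/8, 1) → index 9

0 1 2 3 4 6 7 8 9 9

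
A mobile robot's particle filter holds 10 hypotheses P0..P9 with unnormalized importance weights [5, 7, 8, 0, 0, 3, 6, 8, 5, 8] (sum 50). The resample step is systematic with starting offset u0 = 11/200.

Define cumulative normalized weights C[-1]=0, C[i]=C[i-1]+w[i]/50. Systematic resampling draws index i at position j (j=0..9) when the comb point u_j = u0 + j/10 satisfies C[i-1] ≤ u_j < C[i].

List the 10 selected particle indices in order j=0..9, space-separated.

0 1 2 2 5 6 7 8 9 9

C = [1/10, 6/25, 2/5, 2/5, 2/5, 23/50, 29/50, 37/50, 21/25, 1]
j=0: u_0=11/200 ∈ [0, 1/10) → index 0
j=1: u_1=31/200 ∈ [1/10, 6/25) → index 1
j=2: u_2=51/200 ∈ [6/25, 2/5) → index 2
j=3: u_3=71/200 ∈ [6/25, 2/5) → index 2
j=4: u_4=91/200 ∈ [2/5, 23/50) → index 5
j=5: u_5=111/200 ∈ [23/50, 29/50) → index 6
j=6: u_6=131/200 ∈ [29/50, 37/50) → index 7
j=7: u_7=151/200 ∈ [37/50, 21/25) → index 8
j=8: u_8=171/200 ∈ [21/25, 1) → index 9
j=9: u_9=191/200 ∈ [21/25, 1) → index 9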